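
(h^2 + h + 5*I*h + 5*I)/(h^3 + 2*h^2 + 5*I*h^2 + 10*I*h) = (h + 1)/(h*(h + 2))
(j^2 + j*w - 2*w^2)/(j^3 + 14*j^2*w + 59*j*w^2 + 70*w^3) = (j - w)/(j^2 + 12*j*w + 35*w^2)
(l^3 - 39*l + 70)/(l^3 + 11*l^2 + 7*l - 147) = (l^2 - 7*l + 10)/(l^2 + 4*l - 21)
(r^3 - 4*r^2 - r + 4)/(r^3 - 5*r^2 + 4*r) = (r + 1)/r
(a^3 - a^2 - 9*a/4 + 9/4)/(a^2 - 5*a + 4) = (a^2 - 9/4)/(a - 4)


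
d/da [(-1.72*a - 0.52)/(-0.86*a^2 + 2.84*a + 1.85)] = (1.4792*a^2 - 4.8848*a - (1.72*a - 2.84)*(1.72*a + 0.52) - 3.182)/(-0.86*a^2 + 2.84*a + 1.85)^2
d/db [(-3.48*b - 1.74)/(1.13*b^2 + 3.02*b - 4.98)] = (3.9324*b^2 + 3.9324*b + 22.5852)/(1.2769*b^4 + 6.8252*b^3 - 2.1344*b^2 - 30.0792*b + 24.8004)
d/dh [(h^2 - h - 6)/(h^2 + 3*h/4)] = 4*(7*h^2 + 48*h + 18)/(h^2*(16*h^2 + 24*h + 9))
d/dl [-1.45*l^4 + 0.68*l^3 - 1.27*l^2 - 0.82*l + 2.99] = -5.8*l^3 + 2.04*l^2 - 2.54*l - 0.82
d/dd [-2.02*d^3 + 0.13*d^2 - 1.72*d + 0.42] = -6.06*d^2 + 0.26*d - 1.72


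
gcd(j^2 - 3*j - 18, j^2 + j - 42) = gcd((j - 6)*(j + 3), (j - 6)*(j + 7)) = j - 6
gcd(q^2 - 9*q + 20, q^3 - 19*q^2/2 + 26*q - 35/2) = q - 5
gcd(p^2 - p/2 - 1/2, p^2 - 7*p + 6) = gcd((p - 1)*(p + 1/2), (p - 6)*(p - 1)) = p - 1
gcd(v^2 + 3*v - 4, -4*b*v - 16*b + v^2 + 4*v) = v + 4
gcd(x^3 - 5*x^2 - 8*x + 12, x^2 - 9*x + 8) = x - 1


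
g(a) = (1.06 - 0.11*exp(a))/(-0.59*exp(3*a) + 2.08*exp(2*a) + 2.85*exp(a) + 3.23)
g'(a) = (1.06 - 0.11*exp(a))*(1.77*exp(3*a) - 4.16*exp(2*a) - 2.85*exp(a))/(-0.59*exp(3*a) + 2.08*exp(2*a) + 2.85*exp(a) + 3.23)^2 - 0.11*exp(a)/(-0.59*exp(3*a) + 2.08*exp(2*a) + 2.85*exp(a) + 3.23)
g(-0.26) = 0.15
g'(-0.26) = -0.11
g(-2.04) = 0.29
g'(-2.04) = -0.04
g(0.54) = 0.08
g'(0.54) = -0.07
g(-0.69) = 0.20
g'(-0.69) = -0.10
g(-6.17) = 0.33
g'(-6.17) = -0.00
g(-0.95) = 0.22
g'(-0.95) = -0.09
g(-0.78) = 0.21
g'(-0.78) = -0.09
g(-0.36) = 0.16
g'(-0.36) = -0.10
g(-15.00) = 0.33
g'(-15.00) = 0.00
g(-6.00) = 0.33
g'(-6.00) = 0.00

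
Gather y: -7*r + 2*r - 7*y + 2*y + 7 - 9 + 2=-5*r - 5*y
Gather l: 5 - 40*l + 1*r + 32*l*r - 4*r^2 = l*(32*r - 40) - 4*r^2 + r + 5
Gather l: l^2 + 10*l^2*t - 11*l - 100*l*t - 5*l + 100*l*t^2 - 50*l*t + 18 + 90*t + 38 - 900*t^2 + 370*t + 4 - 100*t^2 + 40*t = l^2*(10*t + 1) + l*(100*t^2 - 150*t - 16) - 1000*t^2 + 500*t + 60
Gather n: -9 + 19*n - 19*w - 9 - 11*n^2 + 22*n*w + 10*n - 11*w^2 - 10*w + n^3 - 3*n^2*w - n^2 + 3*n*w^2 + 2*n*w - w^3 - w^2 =n^3 + n^2*(-3*w - 12) + n*(3*w^2 + 24*w + 29) - w^3 - 12*w^2 - 29*w - 18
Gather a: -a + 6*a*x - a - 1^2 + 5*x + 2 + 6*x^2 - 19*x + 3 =a*(6*x - 2) + 6*x^2 - 14*x + 4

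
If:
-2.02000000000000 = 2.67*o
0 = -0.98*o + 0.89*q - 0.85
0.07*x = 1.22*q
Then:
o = -0.76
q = 0.12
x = 2.13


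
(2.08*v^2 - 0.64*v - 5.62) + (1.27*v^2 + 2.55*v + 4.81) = 3.35*v^2 + 1.91*v - 0.81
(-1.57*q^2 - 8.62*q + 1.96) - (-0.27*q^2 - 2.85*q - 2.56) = -1.3*q^2 - 5.77*q + 4.52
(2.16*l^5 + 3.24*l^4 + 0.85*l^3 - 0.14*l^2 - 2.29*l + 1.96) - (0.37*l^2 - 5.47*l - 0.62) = 2.16*l^5 + 3.24*l^4 + 0.85*l^3 - 0.51*l^2 + 3.18*l + 2.58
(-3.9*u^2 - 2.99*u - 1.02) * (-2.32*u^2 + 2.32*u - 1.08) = 9.048*u^4 - 2.1112*u^3 - 0.3584*u^2 + 0.8628*u + 1.1016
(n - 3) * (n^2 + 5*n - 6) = n^3 + 2*n^2 - 21*n + 18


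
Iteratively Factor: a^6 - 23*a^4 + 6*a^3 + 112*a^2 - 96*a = (a - 1)*(a^5 + a^4 - 22*a^3 - 16*a^2 + 96*a) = (a - 4)*(a - 1)*(a^4 + 5*a^3 - 2*a^2 - 24*a) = (a - 4)*(a - 1)*(a + 4)*(a^3 + a^2 - 6*a) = (a - 4)*(a - 1)*(a + 3)*(a + 4)*(a^2 - 2*a) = (a - 4)*(a - 2)*(a - 1)*(a + 3)*(a + 4)*(a)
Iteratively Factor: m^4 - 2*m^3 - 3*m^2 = (m + 1)*(m^3 - 3*m^2) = (m - 3)*(m + 1)*(m^2) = m*(m - 3)*(m + 1)*(m)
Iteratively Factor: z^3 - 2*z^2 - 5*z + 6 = (z - 3)*(z^2 + z - 2) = (z - 3)*(z - 1)*(z + 2)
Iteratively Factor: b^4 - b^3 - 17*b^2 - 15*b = (b - 5)*(b^3 + 4*b^2 + 3*b) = (b - 5)*(b + 3)*(b^2 + b) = b*(b - 5)*(b + 3)*(b + 1)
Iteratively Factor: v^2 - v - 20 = (v - 5)*(v + 4)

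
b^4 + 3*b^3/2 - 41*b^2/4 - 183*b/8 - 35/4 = (b - 7/2)*(b + 1/2)*(b + 2)*(b + 5/2)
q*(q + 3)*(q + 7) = q^3 + 10*q^2 + 21*q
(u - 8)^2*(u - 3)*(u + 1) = u^4 - 18*u^3 + 93*u^2 - 80*u - 192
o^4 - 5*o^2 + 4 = (o - 2)*(o - 1)*(o + 1)*(o + 2)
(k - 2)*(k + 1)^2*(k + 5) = k^4 + 5*k^3 - 3*k^2 - 17*k - 10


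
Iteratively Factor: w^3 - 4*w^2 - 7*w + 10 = (w + 2)*(w^2 - 6*w + 5) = (w - 1)*(w + 2)*(w - 5)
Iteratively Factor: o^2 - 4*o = (o)*(o - 4)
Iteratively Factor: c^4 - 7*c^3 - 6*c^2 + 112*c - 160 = (c - 2)*(c^3 - 5*c^2 - 16*c + 80) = (c - 5)*(c - 2)*(c^2 - 16) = (c - 5)*(c - 4)*(c - 2)*(c + 4)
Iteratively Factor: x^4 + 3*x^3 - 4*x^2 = (x)*(x^3 + 3*x^2 - 4*x) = x*(x - 1)*(x^2 + 4*x) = x*(x - 1)*(x + 4)*(x)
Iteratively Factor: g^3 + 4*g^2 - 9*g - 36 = (g + 4)*(g^2 - 9) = (g - 3)*(g + 4)*(g + 3)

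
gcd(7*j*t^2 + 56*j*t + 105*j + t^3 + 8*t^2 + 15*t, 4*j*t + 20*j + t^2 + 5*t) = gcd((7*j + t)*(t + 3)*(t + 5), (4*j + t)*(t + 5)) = t + 5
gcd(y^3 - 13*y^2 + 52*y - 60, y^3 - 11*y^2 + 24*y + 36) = y - 6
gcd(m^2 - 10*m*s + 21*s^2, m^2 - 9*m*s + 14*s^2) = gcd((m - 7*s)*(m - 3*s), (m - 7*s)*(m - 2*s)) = -m + 7*s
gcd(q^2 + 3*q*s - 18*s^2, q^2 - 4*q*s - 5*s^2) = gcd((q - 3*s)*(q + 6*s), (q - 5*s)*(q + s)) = 1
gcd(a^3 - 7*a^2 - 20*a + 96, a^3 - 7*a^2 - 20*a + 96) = a^3 - 7*a^2 - 20*a + 96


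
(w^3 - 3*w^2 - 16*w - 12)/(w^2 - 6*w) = w + 3 + 2/w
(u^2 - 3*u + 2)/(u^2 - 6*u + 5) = (u - 2)/(u - 5)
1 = 1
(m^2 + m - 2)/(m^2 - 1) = (m + 2)/(m + 1)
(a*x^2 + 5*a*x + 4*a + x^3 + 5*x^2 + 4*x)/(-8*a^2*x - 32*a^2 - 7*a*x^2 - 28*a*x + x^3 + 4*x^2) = (x + 1)/(-8*a + x)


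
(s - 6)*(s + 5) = s^2 - s - 30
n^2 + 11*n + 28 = (n + 4)*(n + 7)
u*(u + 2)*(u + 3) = u^3 + 5*u^2 + 6*u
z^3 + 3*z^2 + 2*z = z*(z + 1)*(z + 2)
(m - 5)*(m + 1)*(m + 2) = m^3 - 2*m^2 - 13*m - 10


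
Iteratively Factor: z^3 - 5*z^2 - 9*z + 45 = (z - 5)*(z^2 - 9) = (z - 5)*(z - 3)*(z + 3)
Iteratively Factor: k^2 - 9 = (k - 3)*(k + 3)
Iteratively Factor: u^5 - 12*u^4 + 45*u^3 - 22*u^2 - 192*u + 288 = (u - 4)*(u^4 - 8*u^3 + 13*u^2 + 30*u - 72) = (u - 4)*(u - 3)*(u^3 - 5*u^2 - 2*u + 24) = (u - 4)*(u - 3)*(u + 2)*(u^2 - 7*u + 12) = (u - 4)^2*(u - 3)*(u + 2)*(u - 3)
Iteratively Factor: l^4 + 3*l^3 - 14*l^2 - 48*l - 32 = (l + 1)*(l^3 + 2*l^2 - 16*l - 32) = (l - 4)*(l + 1)*(l^2 + 6*l + 8) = (l - 4)*(l + 1)*(l + 2)*(l + 4)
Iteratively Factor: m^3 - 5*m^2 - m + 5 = (m + 1)*(m^2 - 6*m + 5) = (m - 1)*(m + 1)*(m - 5)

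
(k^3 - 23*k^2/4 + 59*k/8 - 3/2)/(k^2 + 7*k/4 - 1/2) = (k^2 - 11*k/2 + 6)/(k + 2)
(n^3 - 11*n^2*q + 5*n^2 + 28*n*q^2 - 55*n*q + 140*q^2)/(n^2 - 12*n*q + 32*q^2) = (-n^2 + 7*n*q - 5*n + 35*q)/(-n + 8*q)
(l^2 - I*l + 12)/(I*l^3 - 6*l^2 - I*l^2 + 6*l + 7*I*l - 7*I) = (-I*l^2 - l - 12*I)/(l^3 + l^2*(-1 + 6*I) + l*(7 - 6*I) - 7)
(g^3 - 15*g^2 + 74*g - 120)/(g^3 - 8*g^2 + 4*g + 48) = (g - 5)/(g + 2)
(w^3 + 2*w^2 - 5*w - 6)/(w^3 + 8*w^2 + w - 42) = (w + 1)/(w + 7)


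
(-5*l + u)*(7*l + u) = -35*l^2 + 2*l*u + u^2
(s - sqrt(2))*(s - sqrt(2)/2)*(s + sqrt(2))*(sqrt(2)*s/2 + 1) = sqrt(2)*s^4/2 + s^3/2 - 3*sqrt(2)*s^2/2 - s + sqrt(2)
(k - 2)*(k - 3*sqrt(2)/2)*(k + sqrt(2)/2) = k^3 - 2*k^2 - sqrt(2)*k^2 - 3*k/2 + 2*sqrt(2)*k + 3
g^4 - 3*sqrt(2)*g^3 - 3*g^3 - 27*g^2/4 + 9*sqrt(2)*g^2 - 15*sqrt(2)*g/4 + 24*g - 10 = (g - 5/2)*(g - 1/2)*(g - 4*sqrt(2))*(g + sqrt(2))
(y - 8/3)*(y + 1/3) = y^2 - 7*y/3 - 8/9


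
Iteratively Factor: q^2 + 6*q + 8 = (q + 2)*(q + 4)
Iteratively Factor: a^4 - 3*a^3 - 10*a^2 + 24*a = (a - 4)*(a^3 + a^2 - 6*a) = (a - 4)*(a - 2)*(a^2 + 3*a) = (a - 4)*(a - 2)*(a + 3)*(a)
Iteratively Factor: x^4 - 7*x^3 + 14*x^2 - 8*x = (x)*(x^3 - 7*x^2 + 14*x - 8) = x*(x - 1)*(x^2 - 6*x + 8) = x*(x - 2)*(x - 1)*(x - 4)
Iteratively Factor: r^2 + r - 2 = (r + 2)*(r - 1)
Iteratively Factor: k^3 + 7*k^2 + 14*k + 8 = (k + 1)*(k^2 + 6*k + 8) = (k + 1)*(k + 2)*(k + 4)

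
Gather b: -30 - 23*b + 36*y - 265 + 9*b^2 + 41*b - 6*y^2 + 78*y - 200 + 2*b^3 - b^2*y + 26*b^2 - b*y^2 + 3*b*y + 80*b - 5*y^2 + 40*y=2*b^3 + b^2*(35 - y) + b*(-y^2 + 3*y + 98) - 11*y^2 + 154*y - 495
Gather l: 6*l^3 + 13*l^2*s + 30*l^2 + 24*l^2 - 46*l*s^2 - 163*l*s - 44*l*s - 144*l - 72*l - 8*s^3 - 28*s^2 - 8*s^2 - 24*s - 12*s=6*l^3 + l^2*(13*s + 54) + l*(-46*s^2 - 207*s - 216) - 8*s^3 - 36*s^2 - 36*s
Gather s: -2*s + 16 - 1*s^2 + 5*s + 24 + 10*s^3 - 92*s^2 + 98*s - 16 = 10*s^3 - 93*s^2 + 101*s + 24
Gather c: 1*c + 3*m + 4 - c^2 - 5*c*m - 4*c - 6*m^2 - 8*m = -c^2 + c*(-5*m - 3) - 6*m^2 - 5*m + 4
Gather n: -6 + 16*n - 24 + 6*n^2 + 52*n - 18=6*n^2 + 68*n - 48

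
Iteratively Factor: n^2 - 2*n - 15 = (n - 5)*(n + 3)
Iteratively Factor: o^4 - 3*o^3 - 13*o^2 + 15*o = (o - 5)*(o^3 + 2*o^2 - 3*o) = (o - 5)*(o - 1)*(o^2 + 3*o) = (o - 5)*(o - 1)*(o + 3)*(o)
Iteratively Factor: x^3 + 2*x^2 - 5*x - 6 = (x - 2)*(x^2 + 4*x + 3) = (x - 2)*(x + 3)*(x + 1)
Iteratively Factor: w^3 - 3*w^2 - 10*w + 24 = (w + 3)*(w^2 - 6*w + 8) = (w - 2)*(w + 3)*(w - 4)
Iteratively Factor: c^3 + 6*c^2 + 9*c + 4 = (c + 1)*(c^2 + 5*c + 4) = (c + 1)*(c + 4)*(c + 1)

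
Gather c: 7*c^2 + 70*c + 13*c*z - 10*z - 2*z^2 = 7*c^2 + c*(13*z + 70) - 2*z^2 - 10*z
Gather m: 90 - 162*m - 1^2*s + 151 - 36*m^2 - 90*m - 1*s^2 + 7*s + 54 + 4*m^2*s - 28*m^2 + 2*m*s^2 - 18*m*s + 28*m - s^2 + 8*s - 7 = m^2*(4*s - 64) + m*(2*s^2 - 18*s - 224) - 2*s^2 + 14*s + 288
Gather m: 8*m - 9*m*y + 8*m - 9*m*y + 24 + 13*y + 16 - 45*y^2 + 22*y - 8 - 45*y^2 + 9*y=m*(16 - 18*y) - 90*y^2 + 44*y + 32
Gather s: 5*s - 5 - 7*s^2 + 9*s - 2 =-7*s^2 + 14*s - 7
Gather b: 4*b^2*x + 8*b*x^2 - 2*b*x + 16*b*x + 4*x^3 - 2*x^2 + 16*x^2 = 4*b^2*x + b*(8*x^2 + 14*x) + 4*x^3 + 14*x^2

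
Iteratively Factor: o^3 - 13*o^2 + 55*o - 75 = (o - 3)*(o^2 - 10*o + 25) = (o - 5)*(o - 3)*(o - 5)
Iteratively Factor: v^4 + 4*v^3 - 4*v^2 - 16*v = (v - 2)*(v^3 + 6*v^2 + 8*v) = v*(v - 2)*(v^2 + 6*v + 8) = v*(v - 2)*(v + 2)*(v + 4)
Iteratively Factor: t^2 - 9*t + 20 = (t - 5)*(t - 4)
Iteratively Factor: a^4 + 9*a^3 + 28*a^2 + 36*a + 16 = (a + 4)*(a^3 + 5*a^2 + 8*a + 4) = (a + 2)*(a + 4)*(a^2 + 3*a + 2) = (a + 1)*(a + 2)*(a + 4)*(a + 2)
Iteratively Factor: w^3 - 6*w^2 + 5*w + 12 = (w - 4)*(w^2 - 2*w - 3) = (w - 4)*(w - 3)*(w + 1)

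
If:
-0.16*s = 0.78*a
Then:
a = -0.205128205128205*s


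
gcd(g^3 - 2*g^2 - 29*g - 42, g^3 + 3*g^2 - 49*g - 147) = g^2 - 4*g - 21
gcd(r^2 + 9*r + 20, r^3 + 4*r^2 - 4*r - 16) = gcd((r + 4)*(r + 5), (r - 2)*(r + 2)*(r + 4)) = r + 4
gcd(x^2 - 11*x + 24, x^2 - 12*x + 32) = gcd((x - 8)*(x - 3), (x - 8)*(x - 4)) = x - 8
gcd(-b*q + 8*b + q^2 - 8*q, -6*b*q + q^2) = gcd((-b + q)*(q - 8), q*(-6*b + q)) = 1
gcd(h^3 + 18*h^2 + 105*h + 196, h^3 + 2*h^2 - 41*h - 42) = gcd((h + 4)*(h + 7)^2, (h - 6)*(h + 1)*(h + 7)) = h + 7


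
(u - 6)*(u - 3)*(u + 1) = u^3 - 8*u^2 + 9*u + 18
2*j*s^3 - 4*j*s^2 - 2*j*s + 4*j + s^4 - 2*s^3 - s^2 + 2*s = (2*j + s)*(s - 2)*(s - 1)*(s + 1)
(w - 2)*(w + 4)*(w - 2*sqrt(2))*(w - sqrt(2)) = w^4 - 3*sqrt(2)*w^3 + 2*w^3 - 6*sqrt(2)*w^2 - 4*w^2 + 8*w + 24*sqrt(2)*w - 32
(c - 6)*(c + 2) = c^2 - 4*c - 12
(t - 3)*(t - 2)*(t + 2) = t^3 - 3*t^2 - 4*t + 12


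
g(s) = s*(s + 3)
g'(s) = 2*s + 3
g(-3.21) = 0.67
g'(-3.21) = -3.42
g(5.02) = 40.26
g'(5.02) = 13.04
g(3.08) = 18.73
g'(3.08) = 9.16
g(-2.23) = -1.72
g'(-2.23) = -1.46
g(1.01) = 4.05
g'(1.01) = 5.02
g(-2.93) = -0.21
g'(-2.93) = -2.86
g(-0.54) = -1.33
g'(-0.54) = 1.92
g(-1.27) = -2.20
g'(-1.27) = 0.46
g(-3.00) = 0.00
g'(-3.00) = -3.00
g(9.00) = 108.00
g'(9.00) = 21.00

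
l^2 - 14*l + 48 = (l - 8)*(l - 6)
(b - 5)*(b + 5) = b^2 - 25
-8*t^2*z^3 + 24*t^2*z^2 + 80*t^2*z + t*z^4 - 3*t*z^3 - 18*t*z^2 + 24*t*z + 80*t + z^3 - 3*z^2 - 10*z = (-8*t + z)*(z - 5)*(z + 2)*(t*z + 1)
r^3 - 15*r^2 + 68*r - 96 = (r - 8)*(r - 4)*(r - 3)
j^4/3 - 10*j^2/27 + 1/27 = (j/3 + 1/3)*(j - 1)*(j - 1/3)*(j + 1/3)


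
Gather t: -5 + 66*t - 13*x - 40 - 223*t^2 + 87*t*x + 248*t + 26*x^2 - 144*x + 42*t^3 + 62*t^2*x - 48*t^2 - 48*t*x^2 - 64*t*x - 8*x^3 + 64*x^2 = 42*t^3 + t^2*(62*x - 271) + t*(-48*x^2 + 23*x + 314) - 8*x^3 + 90*x^2 - 157*x - 45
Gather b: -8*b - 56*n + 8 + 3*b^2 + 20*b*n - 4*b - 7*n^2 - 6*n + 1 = 3*b^2 + b*(20*n - 12) - 7*n^2 - 62*n + 9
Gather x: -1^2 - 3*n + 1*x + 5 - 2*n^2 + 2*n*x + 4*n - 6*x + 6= -2*n^2 + n + x*(2*n - 5) + 10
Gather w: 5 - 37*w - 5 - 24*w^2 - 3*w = -24*w^2 - 40*w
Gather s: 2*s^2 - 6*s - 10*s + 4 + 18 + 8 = 2*s^2 - 16*s + 30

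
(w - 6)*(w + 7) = w^2 + w - 42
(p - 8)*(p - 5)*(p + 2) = p^3 - 11*p^2 + 14*p + 80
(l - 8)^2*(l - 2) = l^3 - 18*l^2 + 96*l - 128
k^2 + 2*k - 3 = (k - 1)*(k + 3)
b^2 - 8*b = b*(b - 8)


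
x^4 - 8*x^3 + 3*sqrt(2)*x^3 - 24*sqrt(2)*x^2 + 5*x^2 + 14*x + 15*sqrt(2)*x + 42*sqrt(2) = (x - 7)*(x - 2)*(x + 1)*(x + 3*sqrt(2))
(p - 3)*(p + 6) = p^2 + 3*p - 18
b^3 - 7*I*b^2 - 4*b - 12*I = (b - 6*I)*(b - 2*I)*(b + I)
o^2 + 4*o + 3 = (o + 1)*(o + 3)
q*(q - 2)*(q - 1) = q^3 - 3*q^2 + 2*q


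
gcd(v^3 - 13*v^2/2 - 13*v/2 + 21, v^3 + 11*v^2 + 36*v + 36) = v + 2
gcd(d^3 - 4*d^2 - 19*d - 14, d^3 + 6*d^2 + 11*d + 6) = d^2 + 3*d + 2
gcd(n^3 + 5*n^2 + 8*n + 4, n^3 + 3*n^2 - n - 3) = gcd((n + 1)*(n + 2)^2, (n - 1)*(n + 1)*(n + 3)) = n + 1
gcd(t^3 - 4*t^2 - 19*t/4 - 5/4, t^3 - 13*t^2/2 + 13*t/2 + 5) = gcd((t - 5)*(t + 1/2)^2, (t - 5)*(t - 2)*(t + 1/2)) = t^2 - 9*t/2 - 5/2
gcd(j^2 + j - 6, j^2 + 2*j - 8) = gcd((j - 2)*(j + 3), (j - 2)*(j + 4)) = j - 2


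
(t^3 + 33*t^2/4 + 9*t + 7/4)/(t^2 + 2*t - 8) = (4*t^3 + 33*t^2 + 36*t + 7)/(4*(t^2 + 2*t - 8))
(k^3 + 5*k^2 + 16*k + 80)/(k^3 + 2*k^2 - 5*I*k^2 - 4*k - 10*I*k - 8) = (k^2 + k*(5 + 4*I) + 20*I)/(k^2 + k*(2 - I) - 2*I)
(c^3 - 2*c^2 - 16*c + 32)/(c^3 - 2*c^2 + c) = (c^3 - 2*c^2 - 16*c + 32)/(c*(c^2 - 2*c + 1))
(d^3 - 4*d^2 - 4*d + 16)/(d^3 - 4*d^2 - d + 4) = (d^2 - 4)/(d^2 - 1)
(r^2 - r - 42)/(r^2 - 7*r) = (r + 6)/r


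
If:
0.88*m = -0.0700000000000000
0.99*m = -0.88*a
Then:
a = 0.09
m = -0.08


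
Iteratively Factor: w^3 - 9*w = (w + 3)*(w^2 - 3*w) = (w - 3)*(w + 3)*(w)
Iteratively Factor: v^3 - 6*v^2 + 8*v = (v - 4)*(v^2 - 2*v) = (v - 4)*(v - 2)*(v)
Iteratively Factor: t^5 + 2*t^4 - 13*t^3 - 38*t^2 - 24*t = (t + 3)*(t^4 - t^3 - 10*t^2 - 8*t) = t*(t + 3)*(t^3 - t^2 - 10*t - 8) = t*(t - 4)*(t + 3)*(t^2 + 3*t + 2) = t*(t - 4)*(t + 1)*(t + 3)*(t + 2)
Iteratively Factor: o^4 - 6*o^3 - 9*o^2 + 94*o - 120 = (o + 4)*(o^3 - 10*o^2 + 31*o - 30) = (o - 3)*(o + 4)*(o^2 - 7*o + 10) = (o - 3)*(o - 2)*(o + 4)*(o - 5)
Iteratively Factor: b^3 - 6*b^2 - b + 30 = (b - 3)*(b^2 - 3*b - 10) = (b - 3)*(b + 2)*(b - 5)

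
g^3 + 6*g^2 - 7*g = g*(g - 1)*(g + 7)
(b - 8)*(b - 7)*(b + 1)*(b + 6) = b^4 - 8*b^3 - 43*b^2 + 302*b + 336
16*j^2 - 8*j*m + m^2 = (-4*j + m)^2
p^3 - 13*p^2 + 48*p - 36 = (p - 6)^2*(p - 1)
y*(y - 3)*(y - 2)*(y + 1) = y^4 - 4*y^3 + y^2 + 6*y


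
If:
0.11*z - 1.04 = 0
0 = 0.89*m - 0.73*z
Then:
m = 7.75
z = 9.45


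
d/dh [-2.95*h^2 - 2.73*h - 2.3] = -5.9*h - 2.73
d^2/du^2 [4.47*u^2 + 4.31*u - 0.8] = 8.94000000000000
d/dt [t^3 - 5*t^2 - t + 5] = 3*t^2 - 10*t - 1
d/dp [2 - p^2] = -2*p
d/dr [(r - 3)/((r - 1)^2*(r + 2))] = (-2*r^2 + 7*r + 7)/(r^5 + r^4 - 5*r^3 - r^2 + 8*r - 4)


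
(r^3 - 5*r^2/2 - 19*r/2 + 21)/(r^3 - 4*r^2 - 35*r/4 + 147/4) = 2*(r - 2)/(2*r - 7)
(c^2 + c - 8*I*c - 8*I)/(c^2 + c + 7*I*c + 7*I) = (c - 8*I)/(c + 7*I)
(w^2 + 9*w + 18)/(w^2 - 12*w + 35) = (w^2 + 9*w + 18)/(w^2 - 12*w + 35)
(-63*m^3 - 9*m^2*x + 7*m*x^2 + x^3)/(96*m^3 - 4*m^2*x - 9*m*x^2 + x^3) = (-21*m^2 + 4*m*x + x^2)/(32*m^2 - 12*m*x + x^2)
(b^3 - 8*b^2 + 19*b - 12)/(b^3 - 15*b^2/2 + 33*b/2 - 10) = 2*(b - 3)/(2*b - 5)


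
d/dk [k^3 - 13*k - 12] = 3*k^2 - 13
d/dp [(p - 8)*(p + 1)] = 2*p - 7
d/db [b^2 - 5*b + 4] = 2*b - 5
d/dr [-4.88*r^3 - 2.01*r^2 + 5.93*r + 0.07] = -14.64*r^2 - 4.02*r + 5.93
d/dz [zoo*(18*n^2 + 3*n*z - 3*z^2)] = zoo*(n + z)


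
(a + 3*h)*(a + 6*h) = a^2 + 9*a*h + 18*h^2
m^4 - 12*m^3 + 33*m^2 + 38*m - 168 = (m - 7)*(m - 4)*(m - 3)*(m + 2)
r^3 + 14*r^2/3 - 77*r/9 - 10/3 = (r - 5/3)*(r + 1/3)*(r + 6)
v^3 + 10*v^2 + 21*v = v*(v + 3)*(v + 7)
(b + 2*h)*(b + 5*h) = b^2 + 7*b*h + 10*h^2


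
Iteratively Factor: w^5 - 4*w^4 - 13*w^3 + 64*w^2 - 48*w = (w - 4)*(w^4 - 13*w^2 + 12*w) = (w - 4)*(w + 4)*(w^3 - 4*w^2 + 3*w) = w*(w - 4)*(w + 4)*(w^2 - 4*w + 3) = w*(w - 4)*(w - 1)*(w + 4)*(w - 3)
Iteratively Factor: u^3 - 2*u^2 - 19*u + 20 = (u + 4)*(u^2 - 6*u + 5) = (u - 1)*(u + 4)*(u - 5)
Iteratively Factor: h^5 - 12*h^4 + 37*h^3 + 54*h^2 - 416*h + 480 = (h - 5)*(h^4 - 7*h^3 + 2*h^2 + 64*h - 96) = (h - 5)*(h - 4)*(h^3 - 3*h^2 - 10*h + 24) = (h - 5)*(h - 4)*(h + 3)*(h^2 - 6*h + 8) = (h - 5)*(h - 4)*(h - 2)*(h + 3)*(h - 4)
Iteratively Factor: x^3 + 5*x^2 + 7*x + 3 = (x + 1)*(x^2 + 4*x + 3) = (x + 1)*(x + 3)*(x + 1)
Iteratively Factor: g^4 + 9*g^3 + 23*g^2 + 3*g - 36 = (g - 1)*(g^3 + 10*g^2 + 33*g + 36) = (g - 1)*(g + 4)*(g^2 + 6*g + 9) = (g - 1)*(g + 3)*(g + 4)*(g + 3)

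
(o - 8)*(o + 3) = o^2 - 5*o - 24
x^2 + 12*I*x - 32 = (x + 4*I)*(x + 8*I)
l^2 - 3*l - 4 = (l - 4)*(l + 1)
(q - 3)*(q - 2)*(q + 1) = q^3 - 4*q^2 + q + 6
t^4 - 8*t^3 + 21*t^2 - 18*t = t*(t - 3)^2*(t - 2)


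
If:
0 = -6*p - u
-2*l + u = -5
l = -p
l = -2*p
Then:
No Solution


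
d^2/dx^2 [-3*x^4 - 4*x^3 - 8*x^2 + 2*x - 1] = -36*x^2 - 24*x - 16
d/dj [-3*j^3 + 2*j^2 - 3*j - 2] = -9*j^2 + 4*j - 3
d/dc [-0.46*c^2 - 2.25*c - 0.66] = -0.92*c - 2.25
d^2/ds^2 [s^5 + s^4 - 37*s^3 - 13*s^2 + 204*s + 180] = 20*s^3 + 12*s^2 - 222*s - 26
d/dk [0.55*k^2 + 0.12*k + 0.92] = 1.1*k + 0.12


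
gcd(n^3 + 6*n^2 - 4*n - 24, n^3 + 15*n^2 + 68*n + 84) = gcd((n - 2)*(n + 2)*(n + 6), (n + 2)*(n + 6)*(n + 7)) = n^2 + 8*n + 12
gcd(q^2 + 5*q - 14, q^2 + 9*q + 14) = q + 7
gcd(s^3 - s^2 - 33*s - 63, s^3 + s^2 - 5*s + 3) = s + 3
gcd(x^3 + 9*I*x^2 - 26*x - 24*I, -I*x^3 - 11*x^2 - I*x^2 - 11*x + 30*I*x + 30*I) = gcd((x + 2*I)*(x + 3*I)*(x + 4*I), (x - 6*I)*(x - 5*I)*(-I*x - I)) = 1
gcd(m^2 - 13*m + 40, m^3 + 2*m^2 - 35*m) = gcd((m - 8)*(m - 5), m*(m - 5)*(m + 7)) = m - 5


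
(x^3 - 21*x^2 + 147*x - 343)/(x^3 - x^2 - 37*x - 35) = (x^2 - 14*x + 49)/(x^2 + 6*x + 5)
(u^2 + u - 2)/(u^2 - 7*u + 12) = (u^2 + u - 2)/(u^2 - 7*u + 12)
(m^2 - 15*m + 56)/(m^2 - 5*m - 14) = (m - 8)/(m + 2)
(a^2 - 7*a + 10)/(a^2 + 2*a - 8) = (a - 5)/(a + 4)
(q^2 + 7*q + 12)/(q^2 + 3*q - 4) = (q + 3)/(q - 1)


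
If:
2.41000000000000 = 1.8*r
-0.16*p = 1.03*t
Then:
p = -6.4375*t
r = 1.34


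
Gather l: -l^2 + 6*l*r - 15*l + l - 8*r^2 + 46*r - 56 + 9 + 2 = -l^2 + l*(6*r - 14) - 8*r^2 + 46*r - 45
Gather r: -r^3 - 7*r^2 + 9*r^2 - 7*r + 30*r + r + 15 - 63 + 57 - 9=-r^3 + 2*r^2 + 24*r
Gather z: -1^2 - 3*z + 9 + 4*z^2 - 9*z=4*z^2 - 12*z + 8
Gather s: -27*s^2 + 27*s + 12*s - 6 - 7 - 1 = -27*s^2 + 39*s - 14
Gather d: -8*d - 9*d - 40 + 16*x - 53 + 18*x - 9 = -17*d + 34*x - 102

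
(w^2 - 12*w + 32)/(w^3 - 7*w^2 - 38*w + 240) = (w - 4)/(w^2 + w - 30)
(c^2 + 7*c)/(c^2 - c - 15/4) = 4*c*(c + 7)/(4*c^2 - 4*c - 15)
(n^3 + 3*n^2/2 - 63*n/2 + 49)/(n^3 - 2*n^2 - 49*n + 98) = (n - 7/2)/(n - 7)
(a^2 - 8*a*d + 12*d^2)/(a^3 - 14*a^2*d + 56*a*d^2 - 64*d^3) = (a - 6*d)/(a^2 - 12*a*d + 32*d^2)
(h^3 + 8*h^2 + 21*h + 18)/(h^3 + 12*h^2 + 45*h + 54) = (h + 2)/(h + 6)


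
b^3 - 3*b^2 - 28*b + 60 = (b - 6)*(b - 2)*(b + 5)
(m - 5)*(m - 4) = m^2 - 9*m + 20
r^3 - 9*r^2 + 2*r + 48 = (r - 8)*(r - 3)*(r + 2)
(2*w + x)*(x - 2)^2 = 2*w*x^2 - 8*w*x + 8*w + x^3 - 4*x^2 + 4*x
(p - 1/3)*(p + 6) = p^2 + 17*p/3 - 2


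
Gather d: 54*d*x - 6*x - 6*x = 54*d*x - 12*x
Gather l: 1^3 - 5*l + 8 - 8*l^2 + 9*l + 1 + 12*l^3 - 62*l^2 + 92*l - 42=12*l^3 - 70*l^2 + 96*l - 32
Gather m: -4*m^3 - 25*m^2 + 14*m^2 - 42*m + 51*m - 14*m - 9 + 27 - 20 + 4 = -4*m^3 - 11*m^2 - 5*m + 2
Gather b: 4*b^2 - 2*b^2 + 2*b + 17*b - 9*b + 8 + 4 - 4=2*b^2 + 10*b + 8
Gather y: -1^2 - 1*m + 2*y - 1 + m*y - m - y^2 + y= -2*m - y^2 + y*(m + 3) - 2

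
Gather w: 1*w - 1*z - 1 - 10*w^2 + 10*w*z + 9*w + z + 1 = -10*w^2 + w*(10*z + 10)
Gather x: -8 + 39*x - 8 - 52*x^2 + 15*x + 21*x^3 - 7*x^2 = 21*x^3 - 59*x^2 + 54*x - 16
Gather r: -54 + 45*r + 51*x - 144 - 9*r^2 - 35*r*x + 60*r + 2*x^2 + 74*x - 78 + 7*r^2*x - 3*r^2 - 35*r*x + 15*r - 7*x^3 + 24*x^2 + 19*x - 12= r^2*(7*x - 12) + r*(120 - 70*x) - 7*x^3 + 26*x^2 + 144*x - 288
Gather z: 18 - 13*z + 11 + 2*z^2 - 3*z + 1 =2*z^2 - 16*z + 30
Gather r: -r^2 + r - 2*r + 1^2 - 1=-r^2 - r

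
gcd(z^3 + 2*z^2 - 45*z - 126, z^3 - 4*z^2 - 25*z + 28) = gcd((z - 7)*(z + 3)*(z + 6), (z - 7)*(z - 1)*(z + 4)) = z - 7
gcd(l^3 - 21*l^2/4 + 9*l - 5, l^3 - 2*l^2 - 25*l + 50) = l - 2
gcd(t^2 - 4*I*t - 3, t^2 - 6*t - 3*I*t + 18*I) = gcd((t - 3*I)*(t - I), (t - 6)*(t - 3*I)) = t - 3*I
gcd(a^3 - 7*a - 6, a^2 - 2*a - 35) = 1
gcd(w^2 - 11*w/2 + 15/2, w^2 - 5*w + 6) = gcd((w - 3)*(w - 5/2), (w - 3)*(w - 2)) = w - 3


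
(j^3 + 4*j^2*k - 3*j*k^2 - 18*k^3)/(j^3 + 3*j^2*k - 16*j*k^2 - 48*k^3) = (j^2 + j*k - 6*k^2)/(j^2 - 16*k^2)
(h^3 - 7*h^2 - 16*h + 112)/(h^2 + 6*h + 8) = (h^2 - 11*h + 28)/(h + 2)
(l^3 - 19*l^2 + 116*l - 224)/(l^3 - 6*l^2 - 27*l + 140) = (l - 8)/(l + 5)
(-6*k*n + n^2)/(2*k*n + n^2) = (-6*k + n)/(2*k + n)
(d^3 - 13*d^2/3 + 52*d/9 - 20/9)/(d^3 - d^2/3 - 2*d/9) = (3*d^2 - 11*d + 10)/(d*(3*d + 1))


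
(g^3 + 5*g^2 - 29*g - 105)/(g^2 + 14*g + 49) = (g^2 - 2*g - 15)/(g + 7)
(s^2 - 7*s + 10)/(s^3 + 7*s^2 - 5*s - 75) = (s^2 - 7*s + 10)/(s^3 + 7*s^2 - 5*s - 75)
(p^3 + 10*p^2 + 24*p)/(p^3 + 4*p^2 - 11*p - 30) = p*(p^2 + 10*p + 24)/(p^3 + 4*p^2 - 11*p - 30)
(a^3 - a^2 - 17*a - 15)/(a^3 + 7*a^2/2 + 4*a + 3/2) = 2*(a^2 - 2*a - 15)/(2*a^2 + 5*a + 3)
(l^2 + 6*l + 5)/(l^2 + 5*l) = (l + 1)/l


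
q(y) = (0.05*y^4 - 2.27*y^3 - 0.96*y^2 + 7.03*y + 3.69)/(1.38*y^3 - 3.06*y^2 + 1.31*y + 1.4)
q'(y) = (-4.14*y^2 + 6.12*y - 1.31)*(0.05*y^4 - 2.27*y^3 - 0.96*y^2 + 7.03*y + 3.69)/(1.38*y^3 - 3.06*y^2 + 1.31*y + 1.4)^2 + (0.2*y^3 - 6.81*y^2 - 1.92*y + 7.03)/(1.38*y^3 - 3.06*y^2 + 1.31*y + 1.4)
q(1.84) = -0.09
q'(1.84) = -8.76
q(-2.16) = -0.27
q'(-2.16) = 0.46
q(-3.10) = -0.61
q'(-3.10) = 0.29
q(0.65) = 5.41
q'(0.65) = 5.93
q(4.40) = -2.42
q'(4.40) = 0.24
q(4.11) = -2.49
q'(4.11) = 0.25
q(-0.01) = 2.61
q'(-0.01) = 2.50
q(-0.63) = 0.55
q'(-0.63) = -1.75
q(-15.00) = -1.84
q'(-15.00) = 0.05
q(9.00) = -1.73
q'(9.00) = 0.09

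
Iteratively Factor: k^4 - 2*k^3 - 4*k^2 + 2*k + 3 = (k + 1)*(k^3 - 3*k^2 - k + 3) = (k - 3)*(k + 1)*(k^2 - 1) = (k - 3)*(k - 1)*(k + 1)*(k + 1)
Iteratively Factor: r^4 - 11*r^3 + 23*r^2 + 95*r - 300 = (r - 4)*(r^3 - 7*r^2 - 5*r + 75) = (r - 5)*(r - 4)*(r^2 - 2*r - 15) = (r - 5)^2*(r - 4)*(r + 3)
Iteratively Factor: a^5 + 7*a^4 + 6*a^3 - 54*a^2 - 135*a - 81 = (a + 3)*(a^4 + 4*a^3 - 6*a^2 - 36*a - 27) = (a + 3)^2*(a^3 + a^2 - 9*a - 9) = (a + 3)^3*(a^2 - 2*a - 3) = (a + 1)*(a + 3)^3*(a - 3)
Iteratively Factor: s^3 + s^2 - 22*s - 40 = (s + 2)*(s^2 - s - 20) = (s - 5)*(s + 2)*(s + 4)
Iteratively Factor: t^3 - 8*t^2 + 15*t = (t - 3)*(t^2 - 5*t) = t*(t - 3)*(t - 5)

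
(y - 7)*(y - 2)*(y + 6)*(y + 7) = y^4 + 4*y^3 - 61*y^2 - 196*y + 588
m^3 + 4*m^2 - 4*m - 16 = (m - 2)*(m + 2)*(m + 4)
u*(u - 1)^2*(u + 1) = u^4 - u^3 - u^2 + u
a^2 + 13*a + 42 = (a + 6)*(a + 7)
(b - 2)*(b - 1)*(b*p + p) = b^3*p - 2*b^2*p - b*p + 2*p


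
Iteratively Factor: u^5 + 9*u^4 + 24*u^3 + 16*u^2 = (u + 4)*(u^4 + 5*u^3 + 4*u^2) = u*(u + 4)*(u^3 + 5*u^2 + 4*u) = u*(u + 1)*(u + 4)*(u^2 + 4*u) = u^2*(u + 1)*(u + 4)*(u + 4)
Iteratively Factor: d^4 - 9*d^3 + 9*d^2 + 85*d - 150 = (d - 5)*(d^3 - 4*d^2 - 11*d + 30) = (d - 5)*(d + 3)*(d^2 - 7*d + 10) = (d - 5)^2*(d + 3)*(d - 2)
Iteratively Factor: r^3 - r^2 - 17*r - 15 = (r - 5)*(r^2 + 4*r + 3) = (r - 5)*(r + 3)*(r + 1)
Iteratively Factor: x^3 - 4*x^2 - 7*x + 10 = (x + 2)*(x^2 - 6*x + 5) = (x - 1)*(x + 2)*(x - 5)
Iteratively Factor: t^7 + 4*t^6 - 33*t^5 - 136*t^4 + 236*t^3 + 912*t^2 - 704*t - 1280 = (t + 1)*(t^6 + 3*t^5 - 36*t^4 - 100*t^3 + 336*t^2 + 576*t - 1280) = (t - 5)*(t + 1)*(t^5 + 8*t^4 + 4*t^3 - 80*t^2 - 64*t + 256) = (t - 5)*(t - 2)*(t + 1)*(t^4 + 10*t^3 + 24*t^2 - 32*t - 128) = (t - 5)*(t - 2)*(t + 1)*(t + 4)*(t^3 + 6*t^2 - 32) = (t - 5)*(t - 2)*(t + 1)*(t + 4)^2*(t^2 + 2*t - 8) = (t - 5)*(t - 2)*(t + 1)*(t + 4)^3*(t - 2)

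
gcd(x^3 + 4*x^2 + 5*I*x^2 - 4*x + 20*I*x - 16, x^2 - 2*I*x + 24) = x + 4*I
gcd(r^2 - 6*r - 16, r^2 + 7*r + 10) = r + 2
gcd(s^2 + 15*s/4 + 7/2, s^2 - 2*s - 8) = s + 2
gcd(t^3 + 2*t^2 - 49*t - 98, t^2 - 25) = 1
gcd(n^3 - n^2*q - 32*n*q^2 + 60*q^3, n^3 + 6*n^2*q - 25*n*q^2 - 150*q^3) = -n^2 - n*q + 30*q^2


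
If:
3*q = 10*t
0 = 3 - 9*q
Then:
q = 1/3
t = 1/10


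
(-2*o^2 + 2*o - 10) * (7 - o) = 2*o^3 - 16*o^2 + 24*o - 70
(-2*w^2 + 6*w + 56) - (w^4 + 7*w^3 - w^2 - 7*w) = -w^4 - 7*w^3 - w^2 + 13*w + 56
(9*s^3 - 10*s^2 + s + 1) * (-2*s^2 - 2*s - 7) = -18*s^5 + 2*s^4 - 45*s^3 + 66*s^2 - 9*s - 7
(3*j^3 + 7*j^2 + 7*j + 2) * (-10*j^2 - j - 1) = -30*j^5 - 73*j^4 - 80*j^3 - 34*j^2 - 9*j - 2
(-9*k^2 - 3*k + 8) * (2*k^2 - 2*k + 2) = -18*k^4 + 12*k^3 + 4*k^2 - 22*k + 16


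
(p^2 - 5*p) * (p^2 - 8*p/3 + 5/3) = p^4 - 23*p^3/3 + 15*p^2 - 25*p/3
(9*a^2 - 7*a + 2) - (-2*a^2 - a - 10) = 11*a^2 - 6*a + 12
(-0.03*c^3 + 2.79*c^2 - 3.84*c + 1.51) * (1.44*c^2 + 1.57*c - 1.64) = -0.0432*c^5 + 3.9705*c^4 - 1.1001*c^3 - 8.43*c^2 + 8.6683*c - 2.4764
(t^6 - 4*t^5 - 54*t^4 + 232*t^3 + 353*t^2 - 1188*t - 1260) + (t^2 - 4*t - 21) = t^6 - 4*t^5 - 54*t^4 + 232*t^3 + 354*t^2 - 1192*t - 1281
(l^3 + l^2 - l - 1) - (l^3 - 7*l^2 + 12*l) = 8*l^2 - 13*l - 1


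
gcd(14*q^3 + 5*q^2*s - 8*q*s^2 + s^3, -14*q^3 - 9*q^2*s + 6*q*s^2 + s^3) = 2*q^2 + q*s - s^2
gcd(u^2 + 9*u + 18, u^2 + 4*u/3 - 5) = u + 3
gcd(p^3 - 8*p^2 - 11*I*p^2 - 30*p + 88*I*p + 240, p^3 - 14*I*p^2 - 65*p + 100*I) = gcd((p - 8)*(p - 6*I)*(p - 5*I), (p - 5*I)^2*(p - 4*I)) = p - 5*I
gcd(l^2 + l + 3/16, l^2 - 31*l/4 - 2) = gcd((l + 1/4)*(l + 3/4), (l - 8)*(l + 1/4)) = l + 1/4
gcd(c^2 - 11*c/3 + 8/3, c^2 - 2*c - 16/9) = c - 8/3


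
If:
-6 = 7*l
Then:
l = -6/7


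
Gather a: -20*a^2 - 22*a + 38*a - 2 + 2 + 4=-20*a^2 + 16*a + 4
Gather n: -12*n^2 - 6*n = -12*n^2 - 6*n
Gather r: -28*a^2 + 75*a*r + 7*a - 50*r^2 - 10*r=-28*a^2 + 7*a - 50*r^2 + r*(75*a - 10)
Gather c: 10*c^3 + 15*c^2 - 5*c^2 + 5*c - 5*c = 10*c^3 + 10*c^2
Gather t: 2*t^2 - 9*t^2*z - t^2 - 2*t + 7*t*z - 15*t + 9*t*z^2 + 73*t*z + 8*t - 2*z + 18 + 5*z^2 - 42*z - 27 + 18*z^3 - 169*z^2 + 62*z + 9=t^2*(1 - 9*z) + t*(9*z^2 + 80*z - 9) + 18*z^3 - 164*z^2 + 18*z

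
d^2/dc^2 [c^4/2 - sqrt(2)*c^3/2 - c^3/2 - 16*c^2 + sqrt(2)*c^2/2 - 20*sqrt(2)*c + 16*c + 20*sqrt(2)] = 6*c^2 - 3*sqrt(2)*c - 3*c - 32 + sqrt(2)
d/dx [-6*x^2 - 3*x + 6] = -12*x - 3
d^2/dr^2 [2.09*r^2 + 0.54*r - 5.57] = 4.18000000000000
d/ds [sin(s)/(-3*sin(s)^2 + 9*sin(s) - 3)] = -cos(s)^3/(3*(sin(s)^2 - 3*sin(s) + 1)^2)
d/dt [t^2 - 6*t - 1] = 2*t - 6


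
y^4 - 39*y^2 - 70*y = y*(y - 7)*(y + 2)*(y + 5)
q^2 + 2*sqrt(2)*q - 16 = (q - 2*sqrt(2))*(q + 4*sqrt(2))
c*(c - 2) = c^2 - 2*c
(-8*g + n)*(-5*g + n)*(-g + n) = -40*g^3 + 53*g^2*n - 14*g*n^2 + n^3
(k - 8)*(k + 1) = k^2 - 7*k - 8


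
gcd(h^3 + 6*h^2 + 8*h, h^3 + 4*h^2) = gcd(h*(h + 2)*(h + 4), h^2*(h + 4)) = h^2 + 4*h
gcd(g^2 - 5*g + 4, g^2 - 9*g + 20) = g - 4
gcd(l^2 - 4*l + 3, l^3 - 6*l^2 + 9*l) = l - 3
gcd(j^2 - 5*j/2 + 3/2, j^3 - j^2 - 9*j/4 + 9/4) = j^2 - 5*j/2 + 3/2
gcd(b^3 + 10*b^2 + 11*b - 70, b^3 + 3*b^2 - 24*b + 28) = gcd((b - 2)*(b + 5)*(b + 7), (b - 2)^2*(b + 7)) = b^2 + 5*b - 14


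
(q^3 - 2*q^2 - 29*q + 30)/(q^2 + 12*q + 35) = (q^2 - 7*q + 6)/(q + 7)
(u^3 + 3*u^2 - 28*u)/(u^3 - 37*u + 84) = u/(u - 3)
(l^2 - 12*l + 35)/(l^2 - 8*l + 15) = (l - 7)/(l - 3)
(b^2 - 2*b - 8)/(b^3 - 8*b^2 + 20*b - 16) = (b + 2)/(b^2 - 4*b + 4)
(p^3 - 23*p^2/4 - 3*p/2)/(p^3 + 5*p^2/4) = (4*p^2 - 23*p - 6)/(p*(4*p + 5))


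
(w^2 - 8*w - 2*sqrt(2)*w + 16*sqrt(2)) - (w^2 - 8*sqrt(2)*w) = -8*w + 6*sqrt(2)*w + 16*sqrt(2)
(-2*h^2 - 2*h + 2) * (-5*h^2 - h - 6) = 10*h^4 + 12*h^3 + 4*h^2 + 10*h - 12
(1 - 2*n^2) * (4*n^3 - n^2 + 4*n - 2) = -8*n^5 + 2*n^4 - 4*n^3 + 3*n^2 + 4*n - 2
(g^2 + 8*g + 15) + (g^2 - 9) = 2*g^2 + 8*g + 6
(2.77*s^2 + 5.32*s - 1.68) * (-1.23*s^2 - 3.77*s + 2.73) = -3.4071*s^4 - 16.9865*s^3 - 10.4279*s^2 + 20.8572*s - 4.5864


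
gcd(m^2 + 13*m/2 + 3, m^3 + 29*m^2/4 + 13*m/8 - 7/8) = m + 1/2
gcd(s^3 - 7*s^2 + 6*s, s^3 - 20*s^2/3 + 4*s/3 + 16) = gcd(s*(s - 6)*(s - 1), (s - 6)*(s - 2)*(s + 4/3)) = s - 6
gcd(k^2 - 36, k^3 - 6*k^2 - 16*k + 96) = k - 6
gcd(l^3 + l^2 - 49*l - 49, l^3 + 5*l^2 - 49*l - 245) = l^2 - 49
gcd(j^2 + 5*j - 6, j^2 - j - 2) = 1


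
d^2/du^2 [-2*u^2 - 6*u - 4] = -4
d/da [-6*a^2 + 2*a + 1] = 2 - 12*a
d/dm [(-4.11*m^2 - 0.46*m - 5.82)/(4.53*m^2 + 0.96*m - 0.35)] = (-1.8618*m^2 + 55.6062*m + 5.7482)/(20.5209*m^4 + 8.6976*m^3 - 2.2494*m^2 - 0.672*m + 0.1225)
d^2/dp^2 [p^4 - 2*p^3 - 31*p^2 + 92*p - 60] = 12*p^2 - 12*p - 62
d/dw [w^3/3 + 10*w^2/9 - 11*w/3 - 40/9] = w^2 + 20*w/9 - 11/3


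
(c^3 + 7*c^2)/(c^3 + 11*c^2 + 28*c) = c/(c + 4)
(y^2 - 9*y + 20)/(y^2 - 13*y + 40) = (y - 4)/(y - 8)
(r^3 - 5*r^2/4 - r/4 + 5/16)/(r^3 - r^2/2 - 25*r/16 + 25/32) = 2*(2*r + 1)/(4*r + 5)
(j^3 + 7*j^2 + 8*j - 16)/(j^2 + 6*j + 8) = (j^2 + 3*j - 4)/(j + 2)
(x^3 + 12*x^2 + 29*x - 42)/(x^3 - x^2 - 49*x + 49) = (x + 6)/(x - 7)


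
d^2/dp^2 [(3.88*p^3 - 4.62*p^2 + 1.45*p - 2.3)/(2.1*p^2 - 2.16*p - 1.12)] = (-5.6843418860808e-14*p^4 + 25.332936*p^3 - 69.736464*p^2 + 112.261632*p - 50.887296)/(9.261*p^6 - 28.5768*p^5 + 14.57568*p^4 + 20.404224*p^3 - 7.773696*p^2 - 8.128512*p - 1.404928)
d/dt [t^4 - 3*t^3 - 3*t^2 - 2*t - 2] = 4*t^3 - 9*t^2 - 6*t - 2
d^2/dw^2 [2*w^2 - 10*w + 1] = 4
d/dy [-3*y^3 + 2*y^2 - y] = -9*y^2 + 4*y - 1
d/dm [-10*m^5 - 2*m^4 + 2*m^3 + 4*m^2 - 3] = 2*m*(-25*m^3 - 4*m^2 + 3*m + 4)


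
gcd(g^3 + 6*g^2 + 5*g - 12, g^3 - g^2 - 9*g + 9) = g^2 + 2*g - 3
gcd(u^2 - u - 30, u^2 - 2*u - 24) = u - 6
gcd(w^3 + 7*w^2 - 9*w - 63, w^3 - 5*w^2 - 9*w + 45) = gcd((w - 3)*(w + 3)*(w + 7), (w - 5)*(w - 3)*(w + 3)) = w^2 - 9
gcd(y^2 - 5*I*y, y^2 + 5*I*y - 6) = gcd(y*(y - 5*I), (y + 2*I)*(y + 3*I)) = 1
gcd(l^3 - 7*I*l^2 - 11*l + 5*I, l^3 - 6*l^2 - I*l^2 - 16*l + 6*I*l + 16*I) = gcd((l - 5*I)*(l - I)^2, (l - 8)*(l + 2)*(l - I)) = l - I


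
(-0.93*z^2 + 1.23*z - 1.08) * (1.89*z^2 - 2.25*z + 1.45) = -1.7577*z^4 + 4.4172*z^3 - 6.1572*z^2 + 4.2135*z - 1.566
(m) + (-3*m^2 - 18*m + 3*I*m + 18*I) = -3*m^2 - 17*m + 3*I*m + 18*I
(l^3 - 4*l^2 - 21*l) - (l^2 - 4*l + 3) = l^3 - 5*l^2 - 17*l - 3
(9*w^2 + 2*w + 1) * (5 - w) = -9*w^3 + 43*w^2 + 9*w + 5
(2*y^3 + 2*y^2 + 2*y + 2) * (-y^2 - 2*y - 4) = -2*y^5 - 6*y^4 - 14*y^3 - 14*y^2 - 12*y - 8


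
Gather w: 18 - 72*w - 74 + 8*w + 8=-64*w - 48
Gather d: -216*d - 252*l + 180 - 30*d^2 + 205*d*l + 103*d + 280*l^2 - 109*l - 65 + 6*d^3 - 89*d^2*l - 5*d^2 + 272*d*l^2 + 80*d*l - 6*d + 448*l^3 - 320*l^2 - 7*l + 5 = 6*d^3 + d^2*(-89*l - 35) + d*(272*l^2 + 285*l - 119) + 448*l^3 - 40*l^2 - 368*l + 120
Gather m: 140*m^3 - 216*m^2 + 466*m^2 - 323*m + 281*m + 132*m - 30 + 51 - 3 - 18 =140*m^3 + 250*m^2 + 90*m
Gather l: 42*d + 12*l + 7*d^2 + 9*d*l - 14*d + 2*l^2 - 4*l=7*d^2 + 28*d + 2*l^2 + l*(9*d + 8)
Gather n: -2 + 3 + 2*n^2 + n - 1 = 2*n^2 + n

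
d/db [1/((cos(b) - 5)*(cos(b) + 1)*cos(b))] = (3*sin(b) - 5*sin(b)/cos(b)^2 - 8*tan(b))/((cos(b) - 5)^2*(cos(b) + 1)^2)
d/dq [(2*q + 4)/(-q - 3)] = -2/(q + 3)^2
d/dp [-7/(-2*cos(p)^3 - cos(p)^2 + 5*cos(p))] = 7*(6*cos(p)^2 + 2*cos(p) - 5)*sin(p)/((cos(p) + cos(2*p) - 4)^2*cos(p)^2)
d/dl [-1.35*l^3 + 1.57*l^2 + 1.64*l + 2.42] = -4.05*l^2 + 3.14*l + 1.64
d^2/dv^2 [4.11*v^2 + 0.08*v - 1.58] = 8.22000000000000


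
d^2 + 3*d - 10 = (d - 2)*(d + 5)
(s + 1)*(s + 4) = s^2 + 5*s + 4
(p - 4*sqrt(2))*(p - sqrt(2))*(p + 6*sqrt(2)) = p^3 + sqrt(2)*p^2 - 52*p + 48*sqrt(2)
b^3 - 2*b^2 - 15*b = b*(b - 5)*(b + 3)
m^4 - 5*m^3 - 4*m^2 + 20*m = m*(m - 5)*(m - 2)*(m + 2)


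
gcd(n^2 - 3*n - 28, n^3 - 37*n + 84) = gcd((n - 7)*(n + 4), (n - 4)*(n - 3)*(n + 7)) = 1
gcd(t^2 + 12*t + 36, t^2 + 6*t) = t + 6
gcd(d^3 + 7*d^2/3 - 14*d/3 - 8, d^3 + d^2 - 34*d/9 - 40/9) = d^2 - 2*d/3 - 8/3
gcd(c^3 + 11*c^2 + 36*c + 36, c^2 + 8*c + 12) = c^2 + 8*c + 12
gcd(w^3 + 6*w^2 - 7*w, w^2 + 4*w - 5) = w - 1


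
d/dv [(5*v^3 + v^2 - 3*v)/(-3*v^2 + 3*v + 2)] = (-15*v^4 + 30*v^3 + 24*v^2 + 4*v - 6)/(9*v^4 - 18*v^3 - 3*v^2 + 12*v + 4)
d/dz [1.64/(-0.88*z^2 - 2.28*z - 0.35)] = (2.8864*z + 3.7392)/(0.88*z^2 + 2.28*z + 0.35)^2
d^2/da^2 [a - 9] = 0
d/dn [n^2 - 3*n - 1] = 2*n - 3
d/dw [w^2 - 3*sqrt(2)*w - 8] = 2*w - 3*sqrt(2)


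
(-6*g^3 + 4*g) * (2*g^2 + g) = -12*g^5 - 6*g^4 + 8*g^3 + 4*g^2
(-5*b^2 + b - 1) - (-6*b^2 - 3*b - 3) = b^2 + 4*b + 2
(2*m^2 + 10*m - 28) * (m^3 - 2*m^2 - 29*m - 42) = 2*m^5 + 6*m^4 - 106*m^3 - 318*m^2 + 392*m + 1176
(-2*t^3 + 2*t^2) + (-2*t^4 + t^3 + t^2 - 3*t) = -2*t^4 - t^3 + 3*t^2 - 3*t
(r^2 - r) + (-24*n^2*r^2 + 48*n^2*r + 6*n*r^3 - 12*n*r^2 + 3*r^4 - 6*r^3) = -24*n^2*r^2 + 48*n^2*r + 6*n*r^3 - 12*n*r^2 + 3*r^4 - 6*r^3 + r^2 - r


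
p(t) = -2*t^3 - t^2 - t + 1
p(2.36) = -33.22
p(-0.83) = 2.28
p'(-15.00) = -1321.00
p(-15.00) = 6541.00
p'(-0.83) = -3.47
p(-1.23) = 4.44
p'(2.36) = -39.14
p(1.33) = -6.80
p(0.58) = -0.31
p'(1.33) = -14.27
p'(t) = -6*t^2 - 2*t - 1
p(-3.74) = 95.38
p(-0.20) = 1.18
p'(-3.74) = -77.45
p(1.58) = -10.97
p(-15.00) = 6541.00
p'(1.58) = -19.14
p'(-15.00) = -1321.00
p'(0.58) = -4.18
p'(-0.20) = -0.84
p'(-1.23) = -7.62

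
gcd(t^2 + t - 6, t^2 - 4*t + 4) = t - 2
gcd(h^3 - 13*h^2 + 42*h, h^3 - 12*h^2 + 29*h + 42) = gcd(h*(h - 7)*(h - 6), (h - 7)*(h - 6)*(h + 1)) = h^2 - 13*h + 42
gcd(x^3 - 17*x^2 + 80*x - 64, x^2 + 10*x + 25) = 1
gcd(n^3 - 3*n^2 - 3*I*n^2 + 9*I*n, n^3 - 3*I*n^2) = n^2 - 3*I*n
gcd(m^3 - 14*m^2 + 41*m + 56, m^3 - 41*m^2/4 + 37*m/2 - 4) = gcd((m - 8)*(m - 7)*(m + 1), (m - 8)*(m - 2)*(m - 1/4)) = m - 8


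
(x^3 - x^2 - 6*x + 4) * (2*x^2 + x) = 2*x^5 - x^4 - 13*x^3 + 2*x^2 + 4*x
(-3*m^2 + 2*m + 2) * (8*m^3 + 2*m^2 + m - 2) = -24*m^5 + 10*m^4 + 17*m^3 + 12*m^2 - 2*m - 4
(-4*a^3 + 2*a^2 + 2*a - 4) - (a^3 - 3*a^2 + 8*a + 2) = -5*a^3 + 5*a^2 - 6*a - 6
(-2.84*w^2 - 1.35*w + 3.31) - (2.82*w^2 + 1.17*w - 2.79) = -5.66*w^2 - 2.52*w + 6.1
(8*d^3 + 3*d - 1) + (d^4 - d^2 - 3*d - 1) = d^4 + 8*d^3 - d^2 - 2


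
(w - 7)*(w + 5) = w^2 - 2*w - 35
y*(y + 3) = y^2 + 3*y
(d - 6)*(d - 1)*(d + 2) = d^3 - 5*d^2 - 8*d + 12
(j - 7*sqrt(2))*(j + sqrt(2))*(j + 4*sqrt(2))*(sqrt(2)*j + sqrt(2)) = sqrt(2)*j^4 - 4*j^3 + sqrt(2)*j^3 - 62*sqrt(2)*j^2 - 4*j^2 - 112*j - 62*sqrt(2)*j - 112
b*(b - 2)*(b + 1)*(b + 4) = b^4 + 3*b^3 - 6*b^2 - 8*b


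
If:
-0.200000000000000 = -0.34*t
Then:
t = 0.59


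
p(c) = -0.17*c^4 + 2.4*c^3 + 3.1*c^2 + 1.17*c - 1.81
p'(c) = -0.68*c^3 + 7.2*c^2 + 6.2*c + 1.17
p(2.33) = 43.09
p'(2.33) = 46.10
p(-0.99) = -2.42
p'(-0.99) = 2.75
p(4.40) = 204.08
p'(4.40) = 109.92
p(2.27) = 40.38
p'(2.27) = 44.39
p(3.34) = 104.95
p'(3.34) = 76.86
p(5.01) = 276.56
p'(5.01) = 127.44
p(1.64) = 17.80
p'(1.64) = 27.70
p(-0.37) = -1.94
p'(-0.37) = -0.10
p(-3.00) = -55.99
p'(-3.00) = 65.73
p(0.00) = -1.81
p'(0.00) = 1.17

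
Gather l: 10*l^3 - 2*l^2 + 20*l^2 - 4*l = 10*l^3 + 18*l^2 - 4*l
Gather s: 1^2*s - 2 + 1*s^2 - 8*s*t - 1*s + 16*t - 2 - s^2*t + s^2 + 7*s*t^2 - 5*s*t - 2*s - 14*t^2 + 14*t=s^2*(2 - t) + s*(7*t^2 - 13*t - 2) - 14*t^2 + 30*t - 4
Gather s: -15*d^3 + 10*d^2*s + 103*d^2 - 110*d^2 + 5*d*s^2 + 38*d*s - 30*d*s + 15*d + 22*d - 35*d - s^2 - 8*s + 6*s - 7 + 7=-15*d^3 - 7*d^2 + 2*d + s^2*(5*d - 1) + s*(10*d^2 + 8*d - 2)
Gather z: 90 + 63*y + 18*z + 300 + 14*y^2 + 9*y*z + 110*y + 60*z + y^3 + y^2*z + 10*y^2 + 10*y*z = y^3 + 24*y^2 + 173*y + z*(y^2 + 19*y + 78) + 390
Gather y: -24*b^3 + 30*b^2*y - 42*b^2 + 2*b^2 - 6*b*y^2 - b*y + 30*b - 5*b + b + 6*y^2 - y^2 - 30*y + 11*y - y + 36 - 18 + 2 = -24*b^3 - 40*b^2 + 26*b + y^2*(5 - 6*b) + y*(30*b^2 - b - 20) + 20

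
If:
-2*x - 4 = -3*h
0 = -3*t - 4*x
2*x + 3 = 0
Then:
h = 1/3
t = 2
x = -3/2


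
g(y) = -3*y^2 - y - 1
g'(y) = -6*y - 1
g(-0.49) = -1.23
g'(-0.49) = 1.94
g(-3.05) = -25.86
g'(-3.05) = 17.30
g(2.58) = -23.55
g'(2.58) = -16.48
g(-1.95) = -10.46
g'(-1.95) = 10.70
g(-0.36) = -1.03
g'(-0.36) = 1.16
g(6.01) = -115.37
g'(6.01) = -37.06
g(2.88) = -28.76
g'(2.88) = -18.28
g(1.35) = -7.82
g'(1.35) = -9.10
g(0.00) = -1.00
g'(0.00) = -1.00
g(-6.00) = -103.00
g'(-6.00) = 35.00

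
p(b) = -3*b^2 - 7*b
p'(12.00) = -79.00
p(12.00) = -516.00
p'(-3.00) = 11.00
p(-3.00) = -6.00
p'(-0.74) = -2.56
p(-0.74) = 3.54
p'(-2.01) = 5.06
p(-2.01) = 1.95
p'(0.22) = -8.32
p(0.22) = -1.69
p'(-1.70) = 3.20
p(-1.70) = 3.23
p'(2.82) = -23.92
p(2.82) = -43.60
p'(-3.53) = 14.18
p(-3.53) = -12.67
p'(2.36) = -21.16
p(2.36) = -33.23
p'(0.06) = -7.36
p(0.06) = -0.43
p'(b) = -6*b - 7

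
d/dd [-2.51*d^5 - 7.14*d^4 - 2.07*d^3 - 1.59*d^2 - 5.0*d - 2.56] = -12.55*d^4 - 28.56*d^3 - 6.21*d^2 - 3.18*d - 5.0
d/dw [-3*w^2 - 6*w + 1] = -6*w - 6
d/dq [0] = 0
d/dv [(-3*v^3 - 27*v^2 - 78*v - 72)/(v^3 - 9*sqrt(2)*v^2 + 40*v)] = 3*(-v*(v^2 - 9*sqrt(2)*v + 40)*(3*v^2 + 18*v + 26) + (3*v^2 - 18*sqrt(2)*v + 40)*(v^3 + 9*v^2 + 26*v + 24))/(v^2*(v^2 - 9*sqrt(2)*v + 40)^2)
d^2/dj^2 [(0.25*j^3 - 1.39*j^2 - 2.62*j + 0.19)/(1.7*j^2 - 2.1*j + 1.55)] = (-24.1807*j^3 + 20.388*j^2 + 40.95615*j - 23.06065)/(4.913*j^6 - 18.207*j^5 + 35.9295*j^4 - 42.462*j^3 + 32.75925*j^2 - 15.13575*j + 3.723875)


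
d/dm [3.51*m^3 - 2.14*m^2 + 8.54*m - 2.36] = 10.53*m^2 - 4.28*m + 8.54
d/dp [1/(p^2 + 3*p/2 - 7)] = 2*(-4*p - 3)/(2*p^2 + 3*p - 14)^2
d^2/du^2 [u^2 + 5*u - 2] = 2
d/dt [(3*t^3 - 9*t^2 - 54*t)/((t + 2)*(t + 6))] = 3*(t^4 + 16*t^3 + 30*t^2 - 72*t - 216)/(t^4 + 16*t^3 + 88*t^2 + 192*t + 144)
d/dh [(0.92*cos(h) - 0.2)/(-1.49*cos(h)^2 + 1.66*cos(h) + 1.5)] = (-1.3708*cos(h)^2 + 0.596*cos(h) - 1.712)*sin(h)/(2.2201*cos(h)^4 - 4.9468*cos(h)^3 - 1.7144*cos(h)^2 + 4.98*cos(h) + 2.25)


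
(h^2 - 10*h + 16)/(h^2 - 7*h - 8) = (h - 2)/(h + 1)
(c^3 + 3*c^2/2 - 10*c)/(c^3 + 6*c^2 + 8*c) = (c - 5/2)/(c + 2)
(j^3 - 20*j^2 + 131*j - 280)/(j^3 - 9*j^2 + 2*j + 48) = (j^2 - 12*j + 35)/(j^2 - j - 6)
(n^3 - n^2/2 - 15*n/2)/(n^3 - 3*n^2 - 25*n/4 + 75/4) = 2*n/(2*n - 5)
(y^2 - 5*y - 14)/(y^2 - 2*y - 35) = (y + 2)/(y + 5)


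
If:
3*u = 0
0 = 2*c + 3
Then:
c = -3/2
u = 0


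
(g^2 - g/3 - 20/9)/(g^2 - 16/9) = (3*g - 5)/(3*g - 4)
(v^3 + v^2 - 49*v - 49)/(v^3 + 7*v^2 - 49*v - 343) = (v + 1)/(v + 7)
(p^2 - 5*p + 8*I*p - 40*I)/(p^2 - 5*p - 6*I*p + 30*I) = (p + 8*I)/(p - 6*I)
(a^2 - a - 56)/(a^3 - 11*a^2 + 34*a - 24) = (a^2 - a - 56)/(a^3 - 11*a^2 + 34*a - 24)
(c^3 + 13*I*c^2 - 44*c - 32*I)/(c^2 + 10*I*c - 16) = (c^2 + 5*I*c - 4)/(c + 2*I)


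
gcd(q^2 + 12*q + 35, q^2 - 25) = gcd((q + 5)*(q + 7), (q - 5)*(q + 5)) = q + 5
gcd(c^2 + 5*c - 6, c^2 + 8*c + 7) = 1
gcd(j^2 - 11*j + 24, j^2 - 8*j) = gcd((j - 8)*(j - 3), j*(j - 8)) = j - 8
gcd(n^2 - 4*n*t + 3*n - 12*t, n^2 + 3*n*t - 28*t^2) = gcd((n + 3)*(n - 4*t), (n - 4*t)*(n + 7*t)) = -n + 4*t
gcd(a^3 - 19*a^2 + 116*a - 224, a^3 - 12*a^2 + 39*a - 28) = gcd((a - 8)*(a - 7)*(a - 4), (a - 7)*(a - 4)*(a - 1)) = a^2 - 11*a + 28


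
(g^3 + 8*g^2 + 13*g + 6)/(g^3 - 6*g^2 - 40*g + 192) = (g^2 + 2*g + 1)/(g^2 - 12*g + 32)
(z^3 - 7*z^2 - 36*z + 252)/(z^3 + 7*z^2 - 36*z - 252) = (z - 7)/(z + 7)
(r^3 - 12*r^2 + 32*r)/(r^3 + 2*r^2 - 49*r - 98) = r*(r^2 - 12*r + 32)/(r^3 + 2*r^2 - 49*r - 98)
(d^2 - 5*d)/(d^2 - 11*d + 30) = d/(d - 6)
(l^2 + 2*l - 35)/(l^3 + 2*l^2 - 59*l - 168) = (l - 5)/(l^2 - 5*l - 24)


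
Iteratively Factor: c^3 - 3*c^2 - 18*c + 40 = (c - 5)*(c^2 + 2*c - 8) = (c - 5)*(c + 4)*(c - 2)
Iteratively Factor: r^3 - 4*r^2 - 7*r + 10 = (r - 1)*(r^2 - 3*r - 10) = (r - 1)*(r + 2)*(r - 5)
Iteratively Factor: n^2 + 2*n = (n)*(n + 2)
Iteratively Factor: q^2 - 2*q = (q - 2)*(q)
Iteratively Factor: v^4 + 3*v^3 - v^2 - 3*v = (v - 1)*(v^3 + 4*v^2 + 3*v) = (v - 1)*(v + 1)*(v^2 + 3*v) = v*(v - 1)*(v + 1)*(v + 3)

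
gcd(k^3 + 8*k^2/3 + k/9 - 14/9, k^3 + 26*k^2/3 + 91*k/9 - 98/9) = k^2 + 5*k/3 - 14/9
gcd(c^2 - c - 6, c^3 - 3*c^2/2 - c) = 1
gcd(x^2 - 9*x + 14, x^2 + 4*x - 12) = x - 2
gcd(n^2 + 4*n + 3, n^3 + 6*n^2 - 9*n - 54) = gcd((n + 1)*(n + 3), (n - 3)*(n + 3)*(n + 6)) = n + 3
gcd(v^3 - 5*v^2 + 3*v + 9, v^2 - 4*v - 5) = v + 1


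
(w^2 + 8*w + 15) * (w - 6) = w^3 + 2*w^2 - 33*w - 90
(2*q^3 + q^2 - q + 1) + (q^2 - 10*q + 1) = 2*q^3 + 2*q^2 - 11*q + 2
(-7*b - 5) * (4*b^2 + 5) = -28*b^3 - 20*b^2 - 35*b - 25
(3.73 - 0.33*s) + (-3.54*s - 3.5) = 0.23 - 3.87*s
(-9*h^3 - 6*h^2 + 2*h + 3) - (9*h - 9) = -9*h^3 - 6*h^2 - 7*h + 12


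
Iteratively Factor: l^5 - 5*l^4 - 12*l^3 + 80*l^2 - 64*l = (l + 4)*(l^4 - 9*l^3 + 24*l^2 - 16*l) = (l - 4)*(l + 4)*(l^3 - 5*l^2 + 4*l) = (l - 4)^2*(l + 4)*(l^2 - l) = l*(l - 4)^2*(l + 4)*(l - 1)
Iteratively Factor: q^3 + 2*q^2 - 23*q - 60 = (q + 3)*(q^2 - q - 20) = (q - 5)*(q + 3)*(q + 4)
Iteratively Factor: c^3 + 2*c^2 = (c + 2)*(c^2) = c*(c + 2)*(c)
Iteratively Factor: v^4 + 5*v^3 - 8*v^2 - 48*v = (v - 3)*(v^3 + 8*v^2 + 16*v) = v*(v - 3)*(v^2 + 8*v + 16) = v*(v - 3)*(v + 4)*(v + 4)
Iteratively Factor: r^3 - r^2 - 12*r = (r + 3)*(r^2 - 4*r) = (r - 4)*(r + 3)*(r)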